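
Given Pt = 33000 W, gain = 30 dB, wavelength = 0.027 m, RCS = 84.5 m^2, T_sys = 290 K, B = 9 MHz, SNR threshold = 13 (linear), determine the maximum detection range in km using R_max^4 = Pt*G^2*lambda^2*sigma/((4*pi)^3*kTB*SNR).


G_lin = 10^(30/10) = 1000.0
R^4 = 33000 * 1000.0^2 * 0.027^2 * 84.5 / ((4*pi)^3 * 1.38e-23 * 290 * 9000000.0 * 13)
R^4 = 2.18779e18 m^4
R_max = (2.18779e18)^(1/4) = 38459.3 m = 38.5 km

38.5 km


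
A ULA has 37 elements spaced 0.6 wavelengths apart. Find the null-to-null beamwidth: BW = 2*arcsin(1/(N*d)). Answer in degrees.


1/(N*d) = 1/(37*0.6) = 0.045045
BW = 2*arcsin(0.045045) = 5.2 degrees

5.2 degrees


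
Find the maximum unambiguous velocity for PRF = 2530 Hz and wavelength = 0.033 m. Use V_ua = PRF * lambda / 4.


V_ua = 2530 * 0.033 / 4 = 20.9 m/s

20.9 m/s


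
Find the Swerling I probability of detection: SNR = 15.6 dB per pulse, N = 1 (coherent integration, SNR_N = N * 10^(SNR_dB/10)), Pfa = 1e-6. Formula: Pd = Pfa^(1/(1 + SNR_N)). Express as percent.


SNR_lin = 10^(15.6/10) = 36.30781
SNR_N = 1 * 36.30781 = 36.30781
1/(1 + SNR_N) = 1/37.30781 = 0.026804
Pd = (1e-6)^0.026804 = 0.69052
Pd = 69.1%

69.1%


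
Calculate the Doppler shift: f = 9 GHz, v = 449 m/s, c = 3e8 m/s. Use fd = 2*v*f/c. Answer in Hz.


fd = 2 * 449 * 9000000000.0 / 3e8 = 26940.0 Hz

26940.0 Hz


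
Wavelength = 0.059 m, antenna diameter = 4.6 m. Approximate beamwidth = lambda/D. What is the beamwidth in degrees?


BW_rad = 0.059 / 4.6 = 0.012826
BW_deg = 0.73 degrees

0.73 degrees


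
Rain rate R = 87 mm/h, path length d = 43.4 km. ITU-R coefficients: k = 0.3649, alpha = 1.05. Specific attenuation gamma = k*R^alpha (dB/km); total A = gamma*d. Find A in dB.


gamma = 0.3649 * 87^1.05 = 39.688901 dB/km
A = 39.688901 * 43.4 = 1722.5 dB

1722.5 dB


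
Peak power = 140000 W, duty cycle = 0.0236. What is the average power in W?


P_avg = 140000 * 0.0236 = 3304.0 W

3304.0 W


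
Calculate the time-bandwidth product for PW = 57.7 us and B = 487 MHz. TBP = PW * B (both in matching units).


TBP = 57.7 * 487 = 28099.9

28099.9


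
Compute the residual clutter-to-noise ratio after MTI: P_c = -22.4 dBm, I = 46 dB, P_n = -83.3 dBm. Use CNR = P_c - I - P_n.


CNR = -22.4 - 46 - (-83.3) = 14.9 dB

14.9 dB


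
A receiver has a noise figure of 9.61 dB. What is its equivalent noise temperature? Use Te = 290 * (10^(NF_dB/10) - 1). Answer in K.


NF_lin = 10^(9.61/10) = 9.141132
Te = 290 * (9.141132 - 1) = 2360.9 K

2360.9 K


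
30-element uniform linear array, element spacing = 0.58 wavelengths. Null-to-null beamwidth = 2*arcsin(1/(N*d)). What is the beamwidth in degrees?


1/(N*d) = 1/(30*0.58) = 0.057471
BW = 2*arcsin(0.057471) = 6.6 degrees

6.6 degrees


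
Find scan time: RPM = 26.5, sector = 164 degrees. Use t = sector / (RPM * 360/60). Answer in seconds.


t = 164 / (26.5 * 360) * 60 = 1.03 s

1.03 s


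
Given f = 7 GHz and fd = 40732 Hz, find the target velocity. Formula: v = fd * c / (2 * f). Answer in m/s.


v = 40732 * 3e8 / (2 * 7000000000.0) = 872.8 m/s

872.8 m/s


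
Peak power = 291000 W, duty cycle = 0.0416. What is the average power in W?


P_avg = 291000 * 0.0416 = 12105.6 W

12105.6 W


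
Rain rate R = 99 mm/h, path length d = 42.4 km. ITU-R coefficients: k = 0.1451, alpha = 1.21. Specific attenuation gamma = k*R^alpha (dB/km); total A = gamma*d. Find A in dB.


gamma = 0.1451 * 99^1.21 = 37.703876 dB/km
A = 37.703876 * 42.4 = 1598.64 dB

1598.64 dB


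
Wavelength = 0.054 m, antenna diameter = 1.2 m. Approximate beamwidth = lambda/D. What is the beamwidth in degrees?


BW_rad = 0.054 / 1.2 = 0.045
BW_deg = 2.58 degrees

2.58 degrees


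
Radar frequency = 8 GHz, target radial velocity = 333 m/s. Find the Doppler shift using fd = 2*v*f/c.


fd = 2 * 333 * 8000000000.0 / 3e8 = 17760.0 Hz

17760.0 Hz


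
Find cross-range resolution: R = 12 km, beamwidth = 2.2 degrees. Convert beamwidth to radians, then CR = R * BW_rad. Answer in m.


BW_rad = 0.038397244
CR = 12000 * 0.038397244 = 460.8 m

460.8 m


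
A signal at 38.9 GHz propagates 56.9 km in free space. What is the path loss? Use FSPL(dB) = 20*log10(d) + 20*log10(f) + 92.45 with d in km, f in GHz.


20*log10(56.9) = 35.1
20*log10(38.9) = 31.8
FSPL = 159.4 dB

159.4 dB


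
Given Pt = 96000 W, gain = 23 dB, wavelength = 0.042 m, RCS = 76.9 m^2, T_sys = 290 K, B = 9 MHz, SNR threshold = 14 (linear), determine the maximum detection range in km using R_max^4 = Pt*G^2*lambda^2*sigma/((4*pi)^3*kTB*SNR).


G_lin = 10^(23/10) = 199.526231
R^4 = 96000 * 199.526231^2 * 0.042^2 * 76.9 / ((4*pi)^3 * 1.38e-23 * 290 * 9000000.0 * 14)
R^4 = 5.18106e17 m^4
R_max = (5.18106e17)^(1/4) = 26829.0 m = 26.8 km

26.8 km


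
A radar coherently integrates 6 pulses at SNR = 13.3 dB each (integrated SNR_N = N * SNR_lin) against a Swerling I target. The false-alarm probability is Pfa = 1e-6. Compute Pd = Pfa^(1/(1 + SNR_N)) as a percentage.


SNR_lin = 10^(13.3/10) = 21.37962
SNR_N = 6 * 21.37962 = 128.27772
1/(1 + SNR_N) = 1/129.27772 = 0.0077353
Pd = (1e-6)^0.0077353 = 0.89865
Pd = 89.9%

89.9%


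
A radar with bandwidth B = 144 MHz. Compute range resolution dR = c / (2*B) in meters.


dR = 3e8 / (2 * 144000000.0) = 1.04 m

1.04 m


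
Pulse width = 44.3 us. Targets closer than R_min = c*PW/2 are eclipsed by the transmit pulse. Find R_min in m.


R_min = 3e8 * 44.3e-6 / 2 = 6645.0 m

6645.0 m


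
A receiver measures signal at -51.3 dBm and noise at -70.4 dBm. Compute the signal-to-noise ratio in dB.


SNR = -51.3 - (-70.4) = 19.1 dB

19.1 dB


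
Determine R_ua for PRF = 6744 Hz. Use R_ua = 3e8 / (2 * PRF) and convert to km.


R_ua = 3e8 / (2 * 6744) = 22242.0 m = 22.2 km

22.2 km


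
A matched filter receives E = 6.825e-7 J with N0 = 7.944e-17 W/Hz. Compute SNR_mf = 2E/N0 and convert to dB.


SNR_lin = 2 * 6.825e-7 / 7.944e-17 = 1.718e10
SNR_dB = 10*log10(1.718e10) = 102.4 dB

102.4 dB


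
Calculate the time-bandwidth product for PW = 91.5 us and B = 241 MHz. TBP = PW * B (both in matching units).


TBP = 91.5 * 241 = 22051.5

22051.5


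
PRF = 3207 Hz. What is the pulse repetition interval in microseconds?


PRI = 1/3207 = 0.0003118179 s = 311.8 us

311.8 us


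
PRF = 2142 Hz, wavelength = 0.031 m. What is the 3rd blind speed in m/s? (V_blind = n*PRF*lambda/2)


V_blind = 3 * 2142 * 0.031 / 2 = 99.6 m/s

99.6 m/s


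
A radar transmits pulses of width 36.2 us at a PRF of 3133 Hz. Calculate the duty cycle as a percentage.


DC = 36.2e-6 * 3133 * 100 = 11.34%

11.34%


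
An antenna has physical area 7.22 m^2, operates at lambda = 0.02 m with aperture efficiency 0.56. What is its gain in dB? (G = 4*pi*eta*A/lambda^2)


G_linear = 4*pi*0.56*7.22/0.02^2 = 127020.87
G_dB = 10*log10(127020.87) = 51.0 dB

51.0 dB


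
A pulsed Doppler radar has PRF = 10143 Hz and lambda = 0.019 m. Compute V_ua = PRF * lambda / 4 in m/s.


V_ua = 10143 * 0.019 / 4 = 48.2 m/s

48.2 m/s


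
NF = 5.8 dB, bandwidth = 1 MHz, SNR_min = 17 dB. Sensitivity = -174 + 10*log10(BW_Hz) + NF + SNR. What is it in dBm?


10*log10(1000000.0) = 60.0
S = -174 + 60.0 + 5.8 + 17 = -91.2 dBm

-91.2 dBm


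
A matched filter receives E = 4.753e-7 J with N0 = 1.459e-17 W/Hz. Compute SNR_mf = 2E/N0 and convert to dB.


SNR_lin = 2 * 4.753e-7 / 1.459e-17 = 6.515e10
SNR_dB = 10*log10(6.515e10) = 108.1 dB

108.1 dB


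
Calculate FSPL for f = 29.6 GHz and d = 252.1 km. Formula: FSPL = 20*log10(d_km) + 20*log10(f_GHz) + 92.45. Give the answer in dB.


20*log10(252.1) = 48.03
20*log10(29.6) = 29.43
FSPL = 169.9 dB

169.9 dB


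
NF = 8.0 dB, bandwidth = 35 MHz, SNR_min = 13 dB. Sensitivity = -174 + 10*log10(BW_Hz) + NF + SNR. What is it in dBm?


10*log10(35000000.0) = 75.44
S = -174 + 75.44 + 8.0 + 13 = -77.6 dBm

-77.6 dBm


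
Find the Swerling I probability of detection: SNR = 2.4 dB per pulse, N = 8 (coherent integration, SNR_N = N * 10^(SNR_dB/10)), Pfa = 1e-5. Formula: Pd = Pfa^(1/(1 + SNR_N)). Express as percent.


SNR_lin = 10^(2.4/10) = 1.7378
SNR_N = 8 * 1.7378 = 13.9024
1/(1 + SNR_N) = 1/14.9024 = 0.0671033
Pd = (1e-5)^0.0671033 = 0.46183
Pd = 46.2%

46.2%


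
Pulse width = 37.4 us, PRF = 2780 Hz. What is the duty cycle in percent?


DC = 37.4e-6 * 2780 * 100 = 10.4%

10.4%


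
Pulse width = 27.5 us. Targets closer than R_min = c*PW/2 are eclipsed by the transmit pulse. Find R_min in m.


R_min = 3e8 * 27.5e-6 / 2 = 4125.0 m

4125.0 m


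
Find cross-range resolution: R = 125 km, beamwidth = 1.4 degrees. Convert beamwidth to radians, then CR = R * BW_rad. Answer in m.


BW_rad = 0.02443461
CR = 125000 * 0.02443461 = 3054.3 m

3054.3 m


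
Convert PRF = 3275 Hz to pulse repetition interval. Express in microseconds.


PRI = 1/3275 = 0.0003053435 s = 305.3 us

305.3 us


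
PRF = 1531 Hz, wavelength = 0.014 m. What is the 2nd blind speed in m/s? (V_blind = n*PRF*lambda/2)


V_blind = 2 * 1531 * 0.014 / 2 = 21.4 m/s

21.4 m/s


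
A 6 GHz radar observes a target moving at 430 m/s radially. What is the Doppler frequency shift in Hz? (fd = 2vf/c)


fd = 2 * 430 * 6000000000.0 / 3e8 = 17200.0 Hz

17200.0 Hz


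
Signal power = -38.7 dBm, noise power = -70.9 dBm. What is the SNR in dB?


SNR = -38.7 - (-70.9) = 32.2 dB

32.2 dB


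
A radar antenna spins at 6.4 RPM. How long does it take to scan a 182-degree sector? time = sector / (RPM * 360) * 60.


t = 182 / (6.4 * 360) * 60 = 4.74 s

4.74 s


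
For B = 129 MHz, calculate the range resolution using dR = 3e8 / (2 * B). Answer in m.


dR = 3e8 / (2 * 129000000.0) = 1.16 m

1.16 m


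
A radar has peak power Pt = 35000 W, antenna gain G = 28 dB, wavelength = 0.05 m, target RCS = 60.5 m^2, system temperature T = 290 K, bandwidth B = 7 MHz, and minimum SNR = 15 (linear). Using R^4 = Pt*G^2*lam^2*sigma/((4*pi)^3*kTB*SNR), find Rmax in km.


G_lin = 10^(28/10) = 630.957344
R^4 = 35000 * 630.957344^2 * 0.05^2 * 60.5 / ((4*pi)^3 * 1.38e-23 * 290 * 7000000.0 * 15)
R^4 = 2.52736e18 m^4
R_max = (2.52736e18)^(1/4) = 39871.9 m = 39.9 km

39.9 km


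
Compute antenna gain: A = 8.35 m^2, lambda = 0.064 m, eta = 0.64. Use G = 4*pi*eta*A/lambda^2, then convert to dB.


G_linear = 4*pi*0.64*8.35/0.064^2 = 16395.19
G_dB = 10*log10(16395.19) = 42.1 dB

42.1 dB


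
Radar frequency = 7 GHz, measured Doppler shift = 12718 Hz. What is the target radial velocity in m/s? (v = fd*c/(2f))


v = 12718 * 3e8 / (2 * 7000000000.0) = 272.5 m/s

272.5 m/s


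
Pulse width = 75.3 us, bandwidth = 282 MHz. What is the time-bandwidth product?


TBP = 75.3 * 282 = 21234.6

21234.6


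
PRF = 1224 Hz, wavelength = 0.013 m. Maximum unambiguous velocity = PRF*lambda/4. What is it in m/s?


V_ua = 1224 * 0.013 / 4 = 4.0 m/s

4.0 m/s


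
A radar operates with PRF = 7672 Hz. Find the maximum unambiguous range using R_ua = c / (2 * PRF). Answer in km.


R_ua = 3e8 / (2 * 7672) = 19551.6 m = 19.6 km

19.6 km


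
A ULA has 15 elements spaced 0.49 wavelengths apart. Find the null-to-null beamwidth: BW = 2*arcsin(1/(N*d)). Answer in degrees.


1/(N*d) = 1/(15*0.49) = 0.136054
BW = 2*arcsin(0.136054) = 15.6 degrees

15.6 degrees


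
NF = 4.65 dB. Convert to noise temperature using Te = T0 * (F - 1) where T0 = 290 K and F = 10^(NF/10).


NF_lin = 10^(4.65/10) = 2.917427
Te = 290 * (2.917427 - 1) = 556.1 K

556.1 K


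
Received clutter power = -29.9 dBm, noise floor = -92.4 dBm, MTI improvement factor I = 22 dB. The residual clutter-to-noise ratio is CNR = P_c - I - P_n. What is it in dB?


CNR = -29.9 - 22 - (-92.4) = 40.5 dB

40.5 dB


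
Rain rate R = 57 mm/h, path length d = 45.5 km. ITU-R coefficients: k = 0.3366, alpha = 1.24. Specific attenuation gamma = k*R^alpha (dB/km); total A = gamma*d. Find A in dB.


gamma = 0.3366 * 57^1.24 = 50.628951 dB/km
A = 50.628951 * 45.5 = 2303.62 dB

2303.62 dB


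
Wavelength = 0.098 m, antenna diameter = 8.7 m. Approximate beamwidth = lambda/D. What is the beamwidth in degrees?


BW_rad = 0.098 / 8.7 = 0.011264
BW_deg = 0.65 degrees

0.65 degrees


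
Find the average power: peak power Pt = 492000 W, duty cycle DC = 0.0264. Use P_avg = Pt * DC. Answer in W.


P_avg = 492000 * 0.0264 = 12988.8 W

12988.8 W


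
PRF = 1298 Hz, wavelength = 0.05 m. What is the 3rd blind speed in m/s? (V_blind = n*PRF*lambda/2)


V_blind = 3 * 1298 * 0.05 / 2 = 97.4 m/s

97.4 m/s


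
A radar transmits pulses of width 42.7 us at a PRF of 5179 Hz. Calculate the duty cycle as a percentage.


DC = 42.7e-6 * 5179 * 100 = 22.11%

22.11%


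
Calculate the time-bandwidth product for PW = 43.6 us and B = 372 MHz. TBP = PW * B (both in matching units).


TBP = 43.6 * 372 = 16219.2

16219.2


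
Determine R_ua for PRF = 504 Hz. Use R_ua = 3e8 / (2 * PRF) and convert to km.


R_ua = 3e8 / (2 * 504) = 297619.0 m = 297.6 km

297.6 km


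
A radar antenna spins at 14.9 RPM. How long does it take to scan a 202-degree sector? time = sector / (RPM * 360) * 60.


t = 202 / (14.9 * 360) * 60 = 2.26 s

2.26 s


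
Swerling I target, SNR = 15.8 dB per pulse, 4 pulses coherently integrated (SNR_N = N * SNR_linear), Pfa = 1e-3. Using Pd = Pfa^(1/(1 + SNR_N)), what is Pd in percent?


SNR_lin = 10^(15.8/10) = 38.01894
SNR_N = 4 * 38.01894 = 152.07576
1/(1 + SNR_N) = 1/153.07576 = 0.0065327
Pd = (1e-3)^0.0065327 = 0.95588
Pd = 95.6%

95.6%


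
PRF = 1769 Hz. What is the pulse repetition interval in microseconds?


PRI = 1/1769 = 0.0005652911 s = 565.3 us

565.3 us


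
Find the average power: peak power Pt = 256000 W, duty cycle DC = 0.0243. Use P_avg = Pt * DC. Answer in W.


P_avg = 256000 * 0.0243 = 6220.8 W

6220.8 W


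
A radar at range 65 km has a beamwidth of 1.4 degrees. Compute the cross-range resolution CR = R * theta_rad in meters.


BW_rad = 0.02443461
CR = 65000 * 0.02443461 = 1588.2 m

1588.2 m


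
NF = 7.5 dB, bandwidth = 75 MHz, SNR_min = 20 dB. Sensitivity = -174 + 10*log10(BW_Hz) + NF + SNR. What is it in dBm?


10*log10(75000000.0) = 78.75
S = -174 + 78.75 + 7.5 + 20 = -67.7 dBm

-67.7 dBm


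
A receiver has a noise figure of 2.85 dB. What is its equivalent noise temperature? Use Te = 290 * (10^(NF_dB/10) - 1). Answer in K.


NF_lin = 10^(2.85/10) = 1.927525
Te = 290 * (1.927525 - 1) = 269.0 K

269.0 K


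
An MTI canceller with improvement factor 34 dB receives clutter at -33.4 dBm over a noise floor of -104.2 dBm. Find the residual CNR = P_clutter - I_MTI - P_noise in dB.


CNR = -33.4 - 34 - (-104.2) = 36.8 dB

36.8 dB


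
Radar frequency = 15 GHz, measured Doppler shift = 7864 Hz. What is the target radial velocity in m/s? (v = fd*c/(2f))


v = 7864 * 3e8 / (2 * 15000000000.0) = 78.6 m/s

78.6 m/s


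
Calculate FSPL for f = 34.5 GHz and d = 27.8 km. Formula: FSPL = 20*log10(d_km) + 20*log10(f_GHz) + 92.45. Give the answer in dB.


20*log10(27.8) = 28.88
20*log10(34.5) = 30.76
FSPL = 152.1 dB

152.1 dB


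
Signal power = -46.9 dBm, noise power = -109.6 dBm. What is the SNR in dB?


SNR = -46.9 - (-109.6) = 62.7 dB

62.7 dB


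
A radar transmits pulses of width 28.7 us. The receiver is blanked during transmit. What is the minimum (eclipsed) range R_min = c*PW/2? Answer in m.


R_min = 3e8 * 28.7e-6 / 2 = 4305.0 m

4305.0 m


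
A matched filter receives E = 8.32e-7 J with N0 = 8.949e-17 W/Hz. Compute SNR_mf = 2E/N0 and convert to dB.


SNR_lin = 2 * 8.32e-7 / 8.949e-17 = 1.859e10
SNR_dB = 10*log10(1.859e10) = 102.7 dB

102.7 dB


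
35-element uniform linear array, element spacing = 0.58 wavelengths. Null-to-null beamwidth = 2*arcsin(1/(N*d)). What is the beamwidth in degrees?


1/(N*d) = 1/(35*0.58) = 0.049261
BW = 2*arcsin(0.049261) = 5.6 degrees

5.6 degrees


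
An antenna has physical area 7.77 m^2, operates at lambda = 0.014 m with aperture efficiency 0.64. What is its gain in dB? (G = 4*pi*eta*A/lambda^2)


G_linear = 4*pi*0.64*7.77/0.014^2 = 318826.77
G_dB = 10*log10(318826.77) = 55.0 dB

55.0 dB


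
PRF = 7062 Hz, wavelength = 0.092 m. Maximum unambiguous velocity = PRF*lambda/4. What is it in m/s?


V_ua = 7062 * 0.092 / 4 = 162.4 m/s

162.4 m/s


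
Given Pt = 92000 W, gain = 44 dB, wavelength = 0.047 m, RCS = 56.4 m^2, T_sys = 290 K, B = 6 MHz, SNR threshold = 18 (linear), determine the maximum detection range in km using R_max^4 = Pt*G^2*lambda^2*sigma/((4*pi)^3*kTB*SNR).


G_lin = 10^(44/10) = 25118.864315
R^4 = 92000 * 25118.864315^2 * 0.047^2 * 56.4 / ((4*pi)^3 * 1.38e-23 * 290 * 6000000.0 * 18)
R^4 = 8.43203e21 m^4
R_max = (8.43203e21)^(1/4) = 303028.2 m = 303.0 km

303.0 km


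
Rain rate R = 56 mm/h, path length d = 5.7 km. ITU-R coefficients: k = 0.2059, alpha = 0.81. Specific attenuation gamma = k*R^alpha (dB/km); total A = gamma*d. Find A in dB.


gamma = 0.2059 * 56^0.81 = 5.366469 dB/km
A = 5.366469 * 5.7 = 30.59 dB

30.59 dB


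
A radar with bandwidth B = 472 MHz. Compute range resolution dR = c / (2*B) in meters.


dR = 3e8 / (2 * 472000000.0) = 0.32 m

0.32 m


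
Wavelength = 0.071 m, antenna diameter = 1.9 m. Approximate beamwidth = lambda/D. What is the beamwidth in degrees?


BW_rad = 0.071 / 1.9 = 0.037368
BW_deg = 2.14 degrees

2.14 degrees


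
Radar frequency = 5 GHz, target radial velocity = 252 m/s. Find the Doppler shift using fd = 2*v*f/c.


fd = 2 * 252 * 5000000000.0 / 3e8 = 8400.0 Hz

8400.0 Hz


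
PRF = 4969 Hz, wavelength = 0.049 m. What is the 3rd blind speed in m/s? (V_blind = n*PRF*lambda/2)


V_blind = 3 * 4969 * 0.049 / 2 = 365.2 m/s

365.2 m/s


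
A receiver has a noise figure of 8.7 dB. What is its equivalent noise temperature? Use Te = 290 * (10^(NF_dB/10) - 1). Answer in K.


NF_lin = 10^(8.7/10) = 7.413102
Te = 290 * (7.413102 - 1) = 1859.8 K

1859.8 K


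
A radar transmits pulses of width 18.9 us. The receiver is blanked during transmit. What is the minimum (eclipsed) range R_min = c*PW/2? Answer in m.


R_min = 3e8 * 18.9e-6 / 2 = 2835.0 m

2835.0 m


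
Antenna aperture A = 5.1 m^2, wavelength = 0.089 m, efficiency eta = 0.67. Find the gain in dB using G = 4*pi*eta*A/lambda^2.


G_linear = 4*pi*0.67*5.1/0.089^2 = 5420.94
G_dB = 10*log10(5420.94) = 37.3 dB

37.3 dB


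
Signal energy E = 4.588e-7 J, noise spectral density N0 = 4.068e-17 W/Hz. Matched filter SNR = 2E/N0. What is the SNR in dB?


SNR_lin = 2 * 4.588e-7 / 4.068e-17 = 2.256e10
SNR_dB = 10*log10(2.256e10) = 103.5 dB

103.5 dB


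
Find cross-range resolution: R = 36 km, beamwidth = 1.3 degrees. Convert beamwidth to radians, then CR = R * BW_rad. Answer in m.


BW_rad = 0.02268928
CR = 36000 * 0.02268928 = 816.8 m

816.8 m


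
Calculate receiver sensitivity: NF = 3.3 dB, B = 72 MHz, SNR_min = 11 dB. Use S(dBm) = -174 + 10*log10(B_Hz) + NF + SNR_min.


10*log10(72000000.0) = 78.57
S = -174 + 78.57 + 3.3 + 11 = -81.1 dBm

-81.1 dBm


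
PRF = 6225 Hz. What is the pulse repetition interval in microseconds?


PRI = 1/6225 = 0.0001606426 s = 160.6 us

160.6 us


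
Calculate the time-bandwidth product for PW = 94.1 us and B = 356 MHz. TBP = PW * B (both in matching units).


TBP = 94.1 * 356 = 33499.6

33499.6


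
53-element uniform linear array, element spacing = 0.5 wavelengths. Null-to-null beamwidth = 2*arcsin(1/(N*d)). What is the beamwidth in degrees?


1/(N*d) = 1/(53*0.5) = 0.037736
BW = 2*arcsin(0.037736) = 4.3 degrees

4.3 degrees


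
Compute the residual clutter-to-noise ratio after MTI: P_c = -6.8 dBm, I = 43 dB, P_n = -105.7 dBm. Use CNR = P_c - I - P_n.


CNR = -6.8 - 43 - (-105.7) = 55.9 dB

55.9 dB


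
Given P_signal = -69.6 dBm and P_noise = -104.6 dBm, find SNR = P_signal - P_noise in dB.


SNR = -69.6 - (-104.6) = 35.0 dB

35.0 dB


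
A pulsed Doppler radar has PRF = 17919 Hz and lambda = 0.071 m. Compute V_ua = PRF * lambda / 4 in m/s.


V_ua = 17919 * 0.071 / 4 = 318.1 m/s

318.1 m/s


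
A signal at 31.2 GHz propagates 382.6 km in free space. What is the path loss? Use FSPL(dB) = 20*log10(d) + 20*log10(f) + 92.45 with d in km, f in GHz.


20*log10(382.6) = 51.65
20*log10(31.2) = 29.88
FSPL = 174.0 dB

174.0 dB


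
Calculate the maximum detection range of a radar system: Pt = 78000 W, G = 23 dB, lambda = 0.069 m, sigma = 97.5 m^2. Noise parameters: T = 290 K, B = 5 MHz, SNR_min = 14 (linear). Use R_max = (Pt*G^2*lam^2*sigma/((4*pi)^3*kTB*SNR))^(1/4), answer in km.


G_lin = 10^(23/10) = 199.526231
R^4 = 78000 * 199.526231^2 * 0.069^2 * 97.5 / ((4*pi)^3 * 1.38e-23 * 290 * 5000000.0 * 14)
R^4 = 2.59294e18 m^4
R_max = (2.59294e18)^(1/4) = 40128.1 m = 40.1 km

40.1 km


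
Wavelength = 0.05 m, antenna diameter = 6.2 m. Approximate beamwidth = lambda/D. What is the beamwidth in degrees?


BW_rad = 0.05 / 6.2 = 0.008065
BW_deg = 0.46 degrees

0.46 degrees


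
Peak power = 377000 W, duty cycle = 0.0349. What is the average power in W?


P_avg = 377000 * 0.0349 = 13157.3 W

13157.3 W


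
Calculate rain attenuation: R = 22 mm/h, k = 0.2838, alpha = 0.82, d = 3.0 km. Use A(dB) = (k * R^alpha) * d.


gamma = 0.2838 * 22^0.82 = 3.579307 dB/km
A = 3.579307 * 3.0 = 10.74 dB

10.74 dB


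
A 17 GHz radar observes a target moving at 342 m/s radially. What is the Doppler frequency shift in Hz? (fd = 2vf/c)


fd = 2 * 342 * 17000000000.0 / 3e8 = 38760.0 Hz

38760.0 Hz


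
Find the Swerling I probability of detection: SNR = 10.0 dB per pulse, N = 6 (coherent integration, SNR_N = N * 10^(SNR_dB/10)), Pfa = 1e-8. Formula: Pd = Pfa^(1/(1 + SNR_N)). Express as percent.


SNR_lin = 10^(10.0/10) = 10.0
SNR_N = 6 * 10.0 = 60.0
1/(1 + SNR_N) = 1/61.0 = 0.0163934
Pd = (1e-8)^0.0163934 = 0.73935
Pd = 73.9%

73.9%


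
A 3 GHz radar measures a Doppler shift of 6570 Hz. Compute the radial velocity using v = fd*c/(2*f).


v = 6570 * 3e8 / (2 * 3000000000.0) = 328.5 m/s

328.5 m/s


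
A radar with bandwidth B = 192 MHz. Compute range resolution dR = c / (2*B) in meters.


dR = 3e8 / (2 * 192000000.0) = 0.78 m

0.78 m


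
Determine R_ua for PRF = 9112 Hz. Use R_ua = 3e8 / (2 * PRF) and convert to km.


R_ua = 3e8 / (2 * 9112) = 16461.8 m = 16.5 km

16.5 km


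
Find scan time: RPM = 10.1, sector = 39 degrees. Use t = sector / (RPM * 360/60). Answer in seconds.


t = 39 / (10.1 * 360) * 60 = 0.64 s

0.64 s


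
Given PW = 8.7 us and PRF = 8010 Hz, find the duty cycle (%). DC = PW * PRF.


DC = 8.7e-6 * 8010 * 100 = 6.97%

6.97%


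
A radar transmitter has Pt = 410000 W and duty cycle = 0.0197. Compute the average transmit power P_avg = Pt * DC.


P_avg = 410000 * 0.0197 = 8077.0 W

8077.0 W


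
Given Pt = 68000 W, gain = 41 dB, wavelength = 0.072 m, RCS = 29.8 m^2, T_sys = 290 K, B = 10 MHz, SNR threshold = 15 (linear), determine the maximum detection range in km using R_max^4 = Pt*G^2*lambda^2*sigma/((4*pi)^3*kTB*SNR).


G_lin = 10^(41/10) = 12589.254118
R^4 = 68000 * 12589.254118^2 * 0.072^2 * 29.8 / ((4*pi)^3 * 1.38e-23 * 290 * 10000000.0 * 15)
R^4 = 1.39763e21 m^4
R_max = (1.39763e21)^(1/4) = 193351.7 m = 193.4 km

193.4 km


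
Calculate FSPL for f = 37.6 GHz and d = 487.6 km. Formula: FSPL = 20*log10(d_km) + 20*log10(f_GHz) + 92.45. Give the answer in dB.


20*log10(487.6) = 53.76
20*log10(37.6) = 31.5
FSPL = 177.7 dB

177.7 dB


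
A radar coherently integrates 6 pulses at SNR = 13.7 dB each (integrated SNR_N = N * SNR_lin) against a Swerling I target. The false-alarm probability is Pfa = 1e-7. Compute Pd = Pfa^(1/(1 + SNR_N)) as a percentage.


SNR_lin = 10^(13.7/10) = 23.44229
SNR_N = 6 * 23.44229 = 140.65374
1/(1 + SNR_N) = 1/141.65374 = 0.0070595
Pd = (1e-7)^0.0070595 = 0.89245
Pd = 89.2%

89.2%


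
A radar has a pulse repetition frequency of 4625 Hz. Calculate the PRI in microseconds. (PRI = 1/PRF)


PRI = 1/4625 = 0.0002162162 s = 216.2 us

216.2 us


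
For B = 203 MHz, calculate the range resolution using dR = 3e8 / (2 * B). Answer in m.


dR = 3e8 / (2 * 203000000.0) = 0.74 m

0.74 m


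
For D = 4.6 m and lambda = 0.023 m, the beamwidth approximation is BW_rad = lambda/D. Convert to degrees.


BW_rad = 0.023 / 4.6 = 0.005
BW_deg = 0.29 degrees

0.29 degrees


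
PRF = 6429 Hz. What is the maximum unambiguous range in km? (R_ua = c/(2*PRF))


R_ua = 3e8 / (2 * 6429) = 23331.8 m = 23.3 km

23.3 km


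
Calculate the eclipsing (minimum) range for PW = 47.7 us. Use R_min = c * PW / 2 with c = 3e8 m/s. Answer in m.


R_min = 3e8 * 47.7e-6 / 2 = 7155.0 m

7155.0 m


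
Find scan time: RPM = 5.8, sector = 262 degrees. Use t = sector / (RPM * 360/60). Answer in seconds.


t = 262 / (5.8 * 360) * 60 = 7.53 s

7.53 s


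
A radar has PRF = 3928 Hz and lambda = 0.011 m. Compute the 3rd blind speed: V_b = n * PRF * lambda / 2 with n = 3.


V_blind = 3 * 3928 * 0.011 / 2 = 64.8 m/s

64.8 m/s


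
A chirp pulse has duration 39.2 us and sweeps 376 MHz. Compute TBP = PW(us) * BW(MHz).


TBP = 39.2 * 376 = 14739.2

14739.2


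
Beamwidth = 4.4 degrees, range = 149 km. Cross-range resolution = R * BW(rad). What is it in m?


BW_rad = 0.076794487
CR = 149000 * 0.076794487 = 11442.4 m

11442.4 m


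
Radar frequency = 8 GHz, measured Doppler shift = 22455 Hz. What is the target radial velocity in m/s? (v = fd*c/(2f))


v = 22455 * 3e8 / (2 * 8000000000.0) = 421.0 m/s

421.0 m/s


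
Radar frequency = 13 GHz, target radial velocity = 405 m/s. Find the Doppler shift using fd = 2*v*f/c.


fd = 2 * 405 * 13000000000.0 / 3e8 = 35100.0 Hz

35100.0 Hz


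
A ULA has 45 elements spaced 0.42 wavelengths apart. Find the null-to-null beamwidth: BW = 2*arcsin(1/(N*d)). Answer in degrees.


1/(N*d) = 1/(45*0.42) = 0.05291
BW = 2*arcsin(0.05291) = 6.1 degrees

6.1 degrees


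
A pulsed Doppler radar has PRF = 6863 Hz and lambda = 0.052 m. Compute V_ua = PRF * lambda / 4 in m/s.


V_ua = 6863 * 0.052 / 4 = 89.2 m/s

89.2 m/s


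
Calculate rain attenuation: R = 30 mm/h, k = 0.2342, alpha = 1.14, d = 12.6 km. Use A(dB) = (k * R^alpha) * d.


gamma = 0.2342 * 30^1.14 = 11.311107 dB/km
A = 11.311107 * 12.6 = 142.52 dB

142.52 dB


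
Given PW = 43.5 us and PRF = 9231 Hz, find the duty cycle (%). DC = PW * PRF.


DC = 43.5e-6 * 9231 * 100 = 40.15%

40.15%


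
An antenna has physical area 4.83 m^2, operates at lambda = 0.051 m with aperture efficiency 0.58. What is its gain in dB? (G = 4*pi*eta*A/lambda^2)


G_linear = 4*pi*0.58*4.83/0.051^2 = 13534.58
G_dB = 10*log10(13534.58) = 41.3 dB

41.3 dB


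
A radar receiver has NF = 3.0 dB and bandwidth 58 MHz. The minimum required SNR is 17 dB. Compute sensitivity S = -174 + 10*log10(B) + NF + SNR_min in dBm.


10*log10(58000000.0) = 77.63
S = -174 + 77.63 + 3.0 + 17 = -76.4 dBm

-76.4 dBm


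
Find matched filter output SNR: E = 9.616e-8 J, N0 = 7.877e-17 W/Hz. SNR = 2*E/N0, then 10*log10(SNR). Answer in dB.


SNR_lin = 2 * 9.616e-8 / 7.877e-17 = 2.442e9
SNR_dB = 10*log10(2.442e9) = 93.9 dB

93.9 dB


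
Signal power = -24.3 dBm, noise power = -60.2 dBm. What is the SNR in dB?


SNR = -24.3 - (-60.2) = 35.9 dB

35.9 dB


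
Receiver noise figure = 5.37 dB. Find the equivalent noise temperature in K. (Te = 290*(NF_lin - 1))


NF_lin = 10^(5.37/10) = 3.443499
Te = 290 * (3.443499 - 1) = 708.6 K

708.6 K


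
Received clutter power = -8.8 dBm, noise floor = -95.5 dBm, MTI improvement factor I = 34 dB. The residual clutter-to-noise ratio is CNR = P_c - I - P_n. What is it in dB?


CNR = -8.8 - 34 - (-95.5) = 52.7 dB

52.7 dB


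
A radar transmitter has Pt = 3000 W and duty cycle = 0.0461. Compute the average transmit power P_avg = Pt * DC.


P_avg = 3000 * 0.0461 = 138.3 W

138.3 W


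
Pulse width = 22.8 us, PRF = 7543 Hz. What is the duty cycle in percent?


DC = 22.8e-6 * 7543 * 100 = 17.2%

17.2%


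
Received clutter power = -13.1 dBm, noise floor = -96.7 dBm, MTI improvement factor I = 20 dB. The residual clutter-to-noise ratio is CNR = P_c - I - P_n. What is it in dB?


CNR = -13.1 - 20 - (-96.7) = 63.6 dB

63.6 dB


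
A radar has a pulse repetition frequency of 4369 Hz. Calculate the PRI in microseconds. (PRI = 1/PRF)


PRI = 1/4369 = 0.0002288853 s = 228.9 us

228.9 us


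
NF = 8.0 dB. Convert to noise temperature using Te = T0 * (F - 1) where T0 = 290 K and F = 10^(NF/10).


NF_lin = 10^(8.0/10) = 6.309573
Te = 290 * (6.309573 - 1) = 1539.8 K

1539.8 K


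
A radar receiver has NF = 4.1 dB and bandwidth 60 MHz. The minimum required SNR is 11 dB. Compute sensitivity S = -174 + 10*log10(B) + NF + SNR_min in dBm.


10*log10(60000000.0) = 77.78
S = -174 + 77.78 + 4.1 + 11 = -81.1 dBm

-81.1 dBm


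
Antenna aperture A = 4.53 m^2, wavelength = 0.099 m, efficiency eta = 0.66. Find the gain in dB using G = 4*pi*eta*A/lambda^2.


G_linear = 4*pi*0.66*4.53/0.099^2 = 3833.38
G_dB = 10*log10(3833.38) = 35.8 dB

35.8 dB


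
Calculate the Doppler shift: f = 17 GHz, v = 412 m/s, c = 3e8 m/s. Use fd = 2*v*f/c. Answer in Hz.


fd = 2 * 412 * 17000000000.0 / 3e8 = 46693.3 Hz

46693.3 Hz


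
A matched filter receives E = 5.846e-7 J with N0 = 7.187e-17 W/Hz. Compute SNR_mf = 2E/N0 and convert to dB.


SNR_lin = 2 * 5.846e-7 / 7.187e-17 = 1.627e10
SNR_dB = 10*log10(1.627e10) = 102.1 dB

102.1 dB


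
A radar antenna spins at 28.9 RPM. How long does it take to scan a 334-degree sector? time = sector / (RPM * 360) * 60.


t = 334 / (28.9 * 360) * 60 = 1.93 s

1.93 s


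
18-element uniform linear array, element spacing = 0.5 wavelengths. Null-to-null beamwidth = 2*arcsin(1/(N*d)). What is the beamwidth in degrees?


1/(N*d) = 1/(18*0.5) = 0.111111
BW = 2*arcsin(0.111111) = 12.8 degrees

12.8 degrees


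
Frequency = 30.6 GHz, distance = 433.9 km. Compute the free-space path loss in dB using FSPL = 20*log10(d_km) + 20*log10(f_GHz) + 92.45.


20*log10(433.9) = 52.75
20*log10(30.6) = 29.71
FSPL = 174.9 dB

174.9 dB


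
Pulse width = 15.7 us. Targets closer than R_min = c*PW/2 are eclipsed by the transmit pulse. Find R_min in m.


R_min = 3e8 * 15.7e-6 / 2 = 2355.0 m

2355.0 m


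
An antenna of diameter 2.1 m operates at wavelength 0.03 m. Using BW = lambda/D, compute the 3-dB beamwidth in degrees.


BW_rad = 0.03 / 2.1 = 0.014286
BW_deg = 0.82 degrees

0.82 degrees


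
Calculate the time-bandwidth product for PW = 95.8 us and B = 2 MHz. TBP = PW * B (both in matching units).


TBP = 95.8 * 2 = 191.6

191.6


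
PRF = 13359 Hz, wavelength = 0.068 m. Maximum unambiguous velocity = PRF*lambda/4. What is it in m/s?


V_ua = 13359 * 0.068 / 4 = 227.1 m/s

227.1 m/s


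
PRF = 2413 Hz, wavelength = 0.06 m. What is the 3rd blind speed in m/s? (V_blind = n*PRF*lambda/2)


V_blind = 3 * 2413 * 0.06 / 2 = 217.2 m/s

217.2 m/s


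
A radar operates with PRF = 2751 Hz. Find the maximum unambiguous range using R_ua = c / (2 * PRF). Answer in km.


R_ua = 3e8 / (2 * 2751) = 54525.6 m = 54.5 km

54.5 km


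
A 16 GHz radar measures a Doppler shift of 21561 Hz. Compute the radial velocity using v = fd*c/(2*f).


v = 21561 * 3e8 / (2 * 16000000000.0) = 202.1 m/s

202.1 m/s


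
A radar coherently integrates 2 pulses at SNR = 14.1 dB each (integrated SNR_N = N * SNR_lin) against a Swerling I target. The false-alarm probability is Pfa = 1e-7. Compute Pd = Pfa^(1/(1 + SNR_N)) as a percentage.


SNR_lin = 10^(14.1/10) = 25.70396
SNR_N = 2 * 25.70396 = 51.40792
1/(1 + SNR_N) = 1/52.40792 = 0.0190811
Pd = (1e-7)^0.0190811 = 0.73525
Pd = 73.5%

73.5%


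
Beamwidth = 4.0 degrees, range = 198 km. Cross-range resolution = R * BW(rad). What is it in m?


BW_rad = 0.06981317
CR = 198000 * 0.06981317 = 13823.0 m

13823.0 m


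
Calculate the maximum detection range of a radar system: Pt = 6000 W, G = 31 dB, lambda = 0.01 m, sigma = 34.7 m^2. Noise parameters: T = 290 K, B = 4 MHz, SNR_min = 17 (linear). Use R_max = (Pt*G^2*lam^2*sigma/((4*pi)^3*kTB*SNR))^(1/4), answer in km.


G_lin = 10^(31/10) = 1258.925412
R^4 = 6000 * 1258.925412^2 * 0.01^2 * 34.7 / ((4*pi)^3 * 1.38e-23 * 290 * 4000000.0 * 17)
R^4 = 6.11034e16 m^4
R_max = (6.11034e16)^(1/4) = 15722.3 m = 15.7 km

15.7 km


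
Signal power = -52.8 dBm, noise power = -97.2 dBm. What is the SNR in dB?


SNR = -52.8 - (-97.2) = 44.4 dB

44.4 dB


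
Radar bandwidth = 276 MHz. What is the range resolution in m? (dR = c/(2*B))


dR = 3e8 / (2 * 276000000.0) = 0.54 m

0.54 m


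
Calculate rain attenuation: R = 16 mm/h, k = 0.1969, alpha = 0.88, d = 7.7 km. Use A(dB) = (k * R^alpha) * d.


gamma = 0.1969 * 16^0.88 = 2.258766 dB/km
A = 2.258766 * 7.7 = 17.39 dB

17.39 dB


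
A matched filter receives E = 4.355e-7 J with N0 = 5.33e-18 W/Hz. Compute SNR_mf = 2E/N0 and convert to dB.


SNR_lin = 2 * 4.355e-7 / 5.33e-18 = 1.634e11
SNR_dB = 10*log10(1.634e11) = 112.1 dB

112.1 dB


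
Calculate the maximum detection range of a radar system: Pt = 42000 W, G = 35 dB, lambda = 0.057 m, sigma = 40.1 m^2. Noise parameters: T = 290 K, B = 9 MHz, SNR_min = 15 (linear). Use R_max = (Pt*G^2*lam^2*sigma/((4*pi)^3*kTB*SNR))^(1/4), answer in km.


G_lin = 10^(35/10) = 3162.27766
R^4 = 42000 * 3162.27766^2 * 0.057^2 * 40.1 / ((4*pi)^3 * 1.38e-23 * 290 * 9000000.0 * 15)
R^4 = 5.10391e19 m^4
R_max = (5.10391e19)^(1/4) = 84523.2 m = 84.5 km

84.5 km


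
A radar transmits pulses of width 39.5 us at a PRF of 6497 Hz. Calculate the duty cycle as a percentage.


DC = 39.5e-6 * 6497 * 100 = 25.66%

25.66%


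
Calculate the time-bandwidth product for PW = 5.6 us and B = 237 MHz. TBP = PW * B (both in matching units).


TBP = 5.6 * 237 = 1327.2

1327.2


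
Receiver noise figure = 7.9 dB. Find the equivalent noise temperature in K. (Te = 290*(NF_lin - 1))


NF_lin = 10^(7.9/10) = 6.16595
Te = 290 * (6.16595 - 1) = 1498.1 K

1498.1 K


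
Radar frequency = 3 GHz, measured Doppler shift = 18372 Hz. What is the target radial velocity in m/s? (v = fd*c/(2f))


v = 18372 * 3e8 / (2 * 3000000000.0) = 918.6 m/s

918.6 m/s


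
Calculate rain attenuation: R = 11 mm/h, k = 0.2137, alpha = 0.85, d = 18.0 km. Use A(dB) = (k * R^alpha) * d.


gamma = 0.2137 * 11^0.85 = 1.640546 dB/km
A = 1.640546 * 18.0 = 29.53 dB

29.53 dB


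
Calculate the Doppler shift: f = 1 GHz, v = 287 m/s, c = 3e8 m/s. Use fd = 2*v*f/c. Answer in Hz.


fd = 2 * 287 * 1000000000.0 / 3e8 = 1913.3 Hz

1913.3 Hz


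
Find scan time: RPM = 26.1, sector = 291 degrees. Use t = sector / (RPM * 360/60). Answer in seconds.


t = 291 / (26.1 * 360) * 60 = 1.86 s

1.86 s


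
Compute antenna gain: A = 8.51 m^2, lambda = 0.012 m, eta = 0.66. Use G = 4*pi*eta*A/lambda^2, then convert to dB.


G_linear = 4*pi*0.66*8.51/0.012^2 = 490140.81
G_dB = 10*log10(490140.81) = 56.9 dB

56.9 dB


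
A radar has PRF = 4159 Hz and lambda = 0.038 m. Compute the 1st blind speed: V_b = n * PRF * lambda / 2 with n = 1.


V_blind = 1 * 4159 * 0.038 / 2 = 79.0 m/s

79.0 m/s


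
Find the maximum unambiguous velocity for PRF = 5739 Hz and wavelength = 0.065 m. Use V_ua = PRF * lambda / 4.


V_ua = 5739 * 0.065 / 4 = 93.3 m/s

93.3 m/s


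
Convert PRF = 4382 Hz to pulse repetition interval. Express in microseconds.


PRI = 1/4382 = 0.0002282063 s = 228.2 us

228.2 us


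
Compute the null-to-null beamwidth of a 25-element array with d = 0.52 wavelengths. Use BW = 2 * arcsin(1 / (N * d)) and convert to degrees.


1/(N*d) = 1/(25*0.52) = 0.076923
BW = 2*arcsin(0.076923) = 8.8 degrees

8.8 degrees


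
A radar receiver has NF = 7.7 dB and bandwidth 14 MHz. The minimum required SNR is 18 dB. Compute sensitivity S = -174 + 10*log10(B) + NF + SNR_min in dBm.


10*log10(14000000.0) = 71.46
S = -174 + 71.46 + 7.7 + 18 = -76.8 dBm

-76.8 dBm


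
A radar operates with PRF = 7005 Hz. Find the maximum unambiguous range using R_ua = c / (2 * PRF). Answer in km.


R_ua = 3e8 / (2 * 7005) = 21413.3 m = 21.4 km

21.4 km


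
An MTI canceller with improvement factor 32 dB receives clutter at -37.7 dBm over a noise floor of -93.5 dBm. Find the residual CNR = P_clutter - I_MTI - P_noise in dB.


CNR = -37.7 - 32 - (-93.5) = 23.8 dB

23.8 dB


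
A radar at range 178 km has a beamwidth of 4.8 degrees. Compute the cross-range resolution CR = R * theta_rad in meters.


BW_rad = 0.083775804
CR = 178000 * 0.083775804 = 14912.1 m

14912.1 m


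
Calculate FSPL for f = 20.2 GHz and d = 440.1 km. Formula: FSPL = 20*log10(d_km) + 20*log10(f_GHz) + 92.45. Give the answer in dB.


20*log10(440.1) = 52.87
20*log10(20.2) = 26.11
FSPL = 171.4 dB

171.4 dB


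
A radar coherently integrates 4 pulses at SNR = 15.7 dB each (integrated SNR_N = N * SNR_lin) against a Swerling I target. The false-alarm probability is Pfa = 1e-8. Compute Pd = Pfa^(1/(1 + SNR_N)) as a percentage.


SNR_lin = 10^(15.7/10) = 37.15352
SNR_N = 4 * 37.15352 = 148.61408
1/(1 + SNR_N) = 1/149.61408 = 0.0066839
Pd = (1e-8)^0.0066839 = 0.88416
Pd = 88.4%

88.4%


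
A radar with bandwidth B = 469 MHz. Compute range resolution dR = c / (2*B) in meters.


dR = 3e8 / (2 * 469000000.0) = 0.32 m

0.32 m


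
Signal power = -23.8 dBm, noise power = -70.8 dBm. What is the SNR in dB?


SNR = -23.8 - (-70.8) = 47.0 dB

47.0 dB


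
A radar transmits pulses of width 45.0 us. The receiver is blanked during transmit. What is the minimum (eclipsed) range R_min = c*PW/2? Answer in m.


R_min = 3e8 * 45.0e-6 / 2 = 6750.0 m

6750.0 m


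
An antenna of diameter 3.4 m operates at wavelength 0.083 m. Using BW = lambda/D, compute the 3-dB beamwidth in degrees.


BW_rad = 0.083 / 3.4 = 0.024412
BW_deg = 1.4 degrees

1.4 degrees


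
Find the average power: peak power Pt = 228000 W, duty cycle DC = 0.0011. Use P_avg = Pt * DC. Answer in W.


P_avg = 228000 * 0.0011 = 250.8 W

250.8 W


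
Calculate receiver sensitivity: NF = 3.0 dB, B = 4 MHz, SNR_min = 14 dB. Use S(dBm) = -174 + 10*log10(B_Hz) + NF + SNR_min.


10*log10(4000000.0) = 66.02
S = -174 + 66.02 + 3.0 + 14 = -91.0 dBm

-91.0 dBm


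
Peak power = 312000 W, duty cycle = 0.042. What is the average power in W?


P_avg = 312000 * 0.042 = 13104.0 W

13104.0 W


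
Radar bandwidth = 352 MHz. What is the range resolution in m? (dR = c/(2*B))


dR = 3e8 / (2 * 352000000.0) = 0.43 m

0.43 m


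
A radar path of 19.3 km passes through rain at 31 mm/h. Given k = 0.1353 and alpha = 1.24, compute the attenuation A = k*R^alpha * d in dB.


gamma = 0.1353 * 31^1.24 = 9.562827 dB/km
A = 9.562827 * 19.3 = 184.56 dB

184.56 dB


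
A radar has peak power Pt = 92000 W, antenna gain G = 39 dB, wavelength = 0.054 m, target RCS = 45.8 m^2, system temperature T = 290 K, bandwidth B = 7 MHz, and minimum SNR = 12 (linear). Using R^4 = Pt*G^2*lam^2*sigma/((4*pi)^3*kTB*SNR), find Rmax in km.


G_lin = 10^(39/10) = 7943.282347
R^4 = 92000 * 7943.282347^2 * 0.054^2 * 45.8 / ((4*pi)^3 * 1.38e-23 * 290 * 7000000.0 * 12)
R^4 = 1.16213e21 m^4
R_max = (1.16213e21)^(1/4) = 184634.9 m = 184.6 km

184.6 km


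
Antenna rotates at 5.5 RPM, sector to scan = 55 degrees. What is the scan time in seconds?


t = 55 / (5.5 * 360) * 60 = 1.67 s

1.67 s


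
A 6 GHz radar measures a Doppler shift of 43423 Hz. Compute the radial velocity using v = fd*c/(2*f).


v = 43423 * 3e8 / (2 * 6000000000.0) = 1085.6 m/s

1085.6 m/s


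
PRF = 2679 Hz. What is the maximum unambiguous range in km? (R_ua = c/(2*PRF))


R_ua = 3e8 / (2 * 2679) = 55991.0 m = 56.0 km

56.0 km


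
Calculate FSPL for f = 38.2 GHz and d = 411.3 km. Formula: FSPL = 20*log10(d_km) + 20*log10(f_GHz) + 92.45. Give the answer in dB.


20*log10(411.3) = 52.28
20*log10(38.2) = 31.64
FSPL = 176.4 dB

176.4 dB
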